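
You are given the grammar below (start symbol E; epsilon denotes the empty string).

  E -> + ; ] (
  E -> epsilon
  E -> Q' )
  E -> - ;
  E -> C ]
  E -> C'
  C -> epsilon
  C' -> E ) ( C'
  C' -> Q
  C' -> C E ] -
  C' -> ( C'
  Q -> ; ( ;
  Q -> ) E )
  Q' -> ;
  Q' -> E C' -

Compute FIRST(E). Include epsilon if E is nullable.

{ (, ), +, -, ;, ], epsilon }

E -> + ; ] ( contributes {+}.
E -> epsilon contributes epsilon.
From E -> Q' ): add FIRST(Q') = { (, ), +, -, ;, ] }.
E -> - ; contributes {-}.
From E -> C ]: C nullable, take FIRST(C) ∪ {]} = { ] }.
From E -> C': add FIRST(C') = { (, ), +, -, ;, ] }.
Union: FIRST(E) = { (, ), +, -, ;, ], epsilon }.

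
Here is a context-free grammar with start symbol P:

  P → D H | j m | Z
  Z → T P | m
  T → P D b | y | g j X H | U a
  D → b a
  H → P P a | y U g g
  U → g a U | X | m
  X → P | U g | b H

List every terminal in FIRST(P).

{ b, g, j, m, y }

From P → D H: add FIRST(D) = { b }.
P → j m contributes {j}.
From P → Z: add FIRST(Z) = { b, g, j, m, y }.
Union: FIRST(P) = { b, g, j, m, y }.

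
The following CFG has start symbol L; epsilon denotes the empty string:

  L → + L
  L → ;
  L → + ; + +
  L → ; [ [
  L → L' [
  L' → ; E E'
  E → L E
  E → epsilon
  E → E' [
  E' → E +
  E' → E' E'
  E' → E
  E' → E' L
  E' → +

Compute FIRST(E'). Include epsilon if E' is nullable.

{ +, ;, [, epsilon }

From E' → E +: E nullable, take FIRST(E) ∪ {+} = { +, ;, [ }.
From E' → E' E': E', E' nullable, take FIRST(E') ∪ FIRST(E') = { +, ;, [ }; also epsilon since the whole RHS is nullable.
From E' → E: add FIRST(E) = { +, ;, [, epsilon } (including epsilon since E is nullable).
From E' → E' L: E' nullable, take FIRST(E') ∪ FIRST(L) = { +, ;, [ }.
E' → + contributes {+}.
Union: FIRST(E') = { +, ;, [, epsilon }.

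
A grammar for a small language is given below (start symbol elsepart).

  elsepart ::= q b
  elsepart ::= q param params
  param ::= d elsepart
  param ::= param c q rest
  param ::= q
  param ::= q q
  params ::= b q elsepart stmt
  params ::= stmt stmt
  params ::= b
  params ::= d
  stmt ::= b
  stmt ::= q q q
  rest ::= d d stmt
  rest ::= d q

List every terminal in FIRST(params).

{ b, d, q }

params ::= b q elsepart stmt contributes {b}.
From params ::= stmt stmt: add FIRST(stmt) = { b, q }.
params ::= b contributes {b}.
params ::= d contributes {d}.
Union: FIRST(params) = { b, d, q }.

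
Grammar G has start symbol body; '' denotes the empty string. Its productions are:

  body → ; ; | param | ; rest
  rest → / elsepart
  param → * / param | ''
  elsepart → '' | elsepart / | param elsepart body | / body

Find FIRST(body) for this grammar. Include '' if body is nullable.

body → ; ; contributes {;}.
From body → param: add FIRST(param) = { *, '' } (including '' since param is nullable).
body → ; rest contributes {;}.
Union: FIRST(body) = { *, ;, '' }.

{ *, ;, '' }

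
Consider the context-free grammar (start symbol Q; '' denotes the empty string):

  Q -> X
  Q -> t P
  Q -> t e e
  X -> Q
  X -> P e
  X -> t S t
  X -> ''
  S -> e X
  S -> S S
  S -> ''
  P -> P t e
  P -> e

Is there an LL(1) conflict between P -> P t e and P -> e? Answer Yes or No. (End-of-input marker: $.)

FIRST(P t e) = { e } and FIRST(e) = { e }.
Both contain e, so the two alternatives are not disjoint — LL(1) conflict.

Yes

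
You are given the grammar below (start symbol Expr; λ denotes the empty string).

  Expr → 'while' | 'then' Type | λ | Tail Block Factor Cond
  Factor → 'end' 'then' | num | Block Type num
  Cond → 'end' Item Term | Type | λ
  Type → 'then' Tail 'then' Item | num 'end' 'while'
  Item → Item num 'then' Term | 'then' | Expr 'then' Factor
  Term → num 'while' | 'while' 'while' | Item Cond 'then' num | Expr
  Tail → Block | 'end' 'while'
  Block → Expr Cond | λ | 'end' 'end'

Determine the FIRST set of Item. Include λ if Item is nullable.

From Item → Item num 'then' Term: add FIRST(Item) = { 'end', 'then', 'while', num }.
Item → 'then' contributes {'then'}.
From Item → Expr 'then' Factor: Expr nullable, take FIRST(Expr) ∪ {'then'} = { 'end', 'then', 'while', num }.
Union: FIRST(Item) = { 'end', 'then', 'while', num }.

{ 'end', 'then', 'while', num }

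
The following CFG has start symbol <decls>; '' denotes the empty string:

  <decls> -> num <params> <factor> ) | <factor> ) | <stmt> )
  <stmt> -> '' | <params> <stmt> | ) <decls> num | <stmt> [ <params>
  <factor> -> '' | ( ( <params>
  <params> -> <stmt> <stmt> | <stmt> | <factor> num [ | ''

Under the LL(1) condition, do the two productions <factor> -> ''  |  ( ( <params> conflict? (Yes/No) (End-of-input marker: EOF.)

FIRST('') = { '' } and FIRST(( ( <params>) = { ( }.
The first is nullable but FOLLOW(<factor>) = { ), num } is disjoint from FIRST of the second.

No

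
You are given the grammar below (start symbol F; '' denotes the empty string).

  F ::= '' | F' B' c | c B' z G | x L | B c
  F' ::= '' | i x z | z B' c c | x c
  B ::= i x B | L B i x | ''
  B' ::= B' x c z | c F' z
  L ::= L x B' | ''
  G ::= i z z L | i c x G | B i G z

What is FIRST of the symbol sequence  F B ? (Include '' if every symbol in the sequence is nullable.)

Add FIRST(F)\{''} = { c, i, x, z }; F is nullable, continue.
Add FIRST(B)\{''} = { i, x }; B is nullable, continue.
Every symbol is nullable, so include ''.

{ c, i, x, z, '' }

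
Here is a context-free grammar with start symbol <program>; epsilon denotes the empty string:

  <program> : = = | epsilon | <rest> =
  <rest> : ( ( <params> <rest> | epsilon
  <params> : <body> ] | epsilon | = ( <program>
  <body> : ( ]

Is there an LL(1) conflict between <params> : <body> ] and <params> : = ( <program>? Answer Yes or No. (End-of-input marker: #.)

FIRST(<body> ]) = { ( } and FIRST(= ( <program>) = { = }.
The FIRST sets are disjoint and neither alternative is nullable — no conflict.

No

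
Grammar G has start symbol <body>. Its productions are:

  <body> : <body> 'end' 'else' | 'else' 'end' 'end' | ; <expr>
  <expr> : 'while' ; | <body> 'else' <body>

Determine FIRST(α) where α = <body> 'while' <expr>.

{ 'else', ; }

Add FIRST(<body>) = { 'else', ; }; <body> is not nullable, stop.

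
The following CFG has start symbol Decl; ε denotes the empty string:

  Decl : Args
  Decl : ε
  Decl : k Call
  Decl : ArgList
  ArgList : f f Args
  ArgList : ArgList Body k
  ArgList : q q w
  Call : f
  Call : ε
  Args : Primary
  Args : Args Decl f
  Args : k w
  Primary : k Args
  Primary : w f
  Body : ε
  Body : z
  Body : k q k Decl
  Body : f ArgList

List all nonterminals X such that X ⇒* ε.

{ Body, Call, Decl }

Directly nullable (have an ε-production): Decl, Call, Body.
No other nonterminal has a production whose RHS symbols are all nullable.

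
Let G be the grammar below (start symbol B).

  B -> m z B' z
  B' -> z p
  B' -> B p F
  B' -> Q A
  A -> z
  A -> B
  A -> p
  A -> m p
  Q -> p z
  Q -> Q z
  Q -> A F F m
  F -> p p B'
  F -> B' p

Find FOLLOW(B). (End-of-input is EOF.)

{ EOF, m, p, z }

B is the start symbol, so EOF ∈ FOLLOW(B).
In B' -> B p F: add FIRST(p F) = { p }.
In A -> B: B is at the end, add FOLLOW(A) = { m, p, z }.
Union: FOLLOW(B) = { EOF, m, p, z }.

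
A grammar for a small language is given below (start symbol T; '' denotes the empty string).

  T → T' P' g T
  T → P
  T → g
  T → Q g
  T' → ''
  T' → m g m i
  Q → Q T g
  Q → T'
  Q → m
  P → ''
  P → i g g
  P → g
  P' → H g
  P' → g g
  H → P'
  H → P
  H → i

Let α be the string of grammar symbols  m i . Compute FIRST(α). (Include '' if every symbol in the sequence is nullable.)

{ m }

m is a terminal; add {m} and stop.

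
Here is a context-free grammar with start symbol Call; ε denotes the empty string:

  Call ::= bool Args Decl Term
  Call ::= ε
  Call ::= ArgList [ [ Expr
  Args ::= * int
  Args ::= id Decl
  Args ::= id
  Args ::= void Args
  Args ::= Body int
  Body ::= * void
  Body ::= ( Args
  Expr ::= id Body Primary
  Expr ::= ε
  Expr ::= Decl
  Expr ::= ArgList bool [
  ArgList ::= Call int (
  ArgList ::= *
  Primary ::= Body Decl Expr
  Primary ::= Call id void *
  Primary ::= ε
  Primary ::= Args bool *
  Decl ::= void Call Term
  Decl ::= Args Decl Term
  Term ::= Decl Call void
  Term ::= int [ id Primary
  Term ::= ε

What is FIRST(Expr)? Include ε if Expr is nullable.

{ (, *, bool, id, int, void, ε }

Expr ::= id Body Primary contributes {id}.
Expr ::= ε contributes ε.
From Expr ::= Decl: add FIRST(Decl) = { (, *, id, void }.
From Expr ::= ArgList bool [: add FIRST(ArgList) = { *, bool, int }.
Union: FIRST(Expr) = { (, *, bool, id, int, void, ε }.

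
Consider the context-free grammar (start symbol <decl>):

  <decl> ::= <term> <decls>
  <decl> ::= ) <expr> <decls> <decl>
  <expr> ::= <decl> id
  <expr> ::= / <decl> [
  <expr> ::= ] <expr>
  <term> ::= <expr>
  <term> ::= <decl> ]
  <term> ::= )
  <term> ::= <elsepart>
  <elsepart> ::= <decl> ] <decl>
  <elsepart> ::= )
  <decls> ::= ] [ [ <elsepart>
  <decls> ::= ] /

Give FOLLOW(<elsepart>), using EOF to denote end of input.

{ EOF, ), /, [, ], id }

In <term> ::= <elsepart>: <elsepart> is at the end, add FOLLOW(<term>) = { ] }.
In <decls> ::= ] [ [ <elsepart>: <elsepart> is at the end, add FOLLOW(<decls>) = { EOF, ), /, [, ], id }.
Union: FOLLOW(<elsepart>) = { EOF, ), /, [, ], id }.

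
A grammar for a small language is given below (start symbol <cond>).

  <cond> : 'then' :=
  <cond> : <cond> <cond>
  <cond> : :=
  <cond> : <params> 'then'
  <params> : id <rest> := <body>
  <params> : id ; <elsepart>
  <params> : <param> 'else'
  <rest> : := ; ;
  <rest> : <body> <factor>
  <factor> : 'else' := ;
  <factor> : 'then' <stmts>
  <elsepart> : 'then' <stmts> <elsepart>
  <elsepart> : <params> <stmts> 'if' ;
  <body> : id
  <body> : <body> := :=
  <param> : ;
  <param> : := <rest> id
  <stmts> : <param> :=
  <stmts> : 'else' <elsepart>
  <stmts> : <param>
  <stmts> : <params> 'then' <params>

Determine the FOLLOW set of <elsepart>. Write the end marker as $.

{ 'else', 'if', 'then', :=, ;, id }

In <params> : id ; <elsepart>: <elsepart> is at the end, add FOLLOW(<params>) = { 'else', 'if', 'then', :=, ;, id }.
In <elsepart> : 'then' <stmts> <elsepart>: <elsepart> is at the end, add FOLLOW(<elsepart>) = { 'else', 'if', 'then', :=, ;, id }.
In <stmts> : 'else' <elsepart>: <elsepart> is at the end, add FOLLOW(<stmts>) = { 'if', 'then', :=, ;, id }.
Union: FOLLOW(<elsepart>) = { 'else', 'if', 'then', :=, ;, id }.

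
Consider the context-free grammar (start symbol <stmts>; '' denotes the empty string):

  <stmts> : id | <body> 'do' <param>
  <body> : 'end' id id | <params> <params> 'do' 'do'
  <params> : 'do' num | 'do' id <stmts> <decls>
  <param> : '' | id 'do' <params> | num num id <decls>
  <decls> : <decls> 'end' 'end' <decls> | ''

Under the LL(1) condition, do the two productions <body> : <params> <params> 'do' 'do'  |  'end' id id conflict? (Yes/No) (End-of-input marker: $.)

FIRST(<params> <params> 'do' 'do') = { 'do' } and FIRST('end' id id) = { 'end' }.
The FIRST sets are disjoint and neither alternative is nullable — no conflict.

No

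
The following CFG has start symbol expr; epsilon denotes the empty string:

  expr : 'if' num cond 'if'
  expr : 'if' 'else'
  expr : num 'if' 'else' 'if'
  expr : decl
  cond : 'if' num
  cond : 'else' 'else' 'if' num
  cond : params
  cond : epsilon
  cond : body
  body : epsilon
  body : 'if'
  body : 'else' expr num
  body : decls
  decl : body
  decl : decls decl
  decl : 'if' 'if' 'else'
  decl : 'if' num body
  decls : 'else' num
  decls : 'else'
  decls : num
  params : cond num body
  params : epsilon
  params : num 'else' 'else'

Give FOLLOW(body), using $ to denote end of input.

{ $, 'if', num }

In cond : body: body is at the end, add FOLLOW(cond) = { 'if', num }.
In decl : body: body is at the end, add FOLLOW(decl) = { $, num }.
In decl : 'if' num body: body is at the end, add FOLLOW(decl) = { $, num }.
In params : cond num body: body is at the end, add FOLLOW(params) = { 'if', num }.
Union: FOLLOW(body) = { $, 'if', num }.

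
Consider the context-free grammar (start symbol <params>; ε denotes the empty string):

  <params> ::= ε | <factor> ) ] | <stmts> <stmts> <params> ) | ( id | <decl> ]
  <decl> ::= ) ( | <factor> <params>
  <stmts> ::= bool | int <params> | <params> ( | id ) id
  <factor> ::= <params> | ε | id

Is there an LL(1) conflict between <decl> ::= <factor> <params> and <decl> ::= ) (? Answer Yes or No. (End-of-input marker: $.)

FIRST(<factor> <params>) = { (, ), ], bool, id, int, ε } and FIRST() () = { ) }.
Both contain ), so the two alternatives are not disjoint — LL(1) conflict.

Yes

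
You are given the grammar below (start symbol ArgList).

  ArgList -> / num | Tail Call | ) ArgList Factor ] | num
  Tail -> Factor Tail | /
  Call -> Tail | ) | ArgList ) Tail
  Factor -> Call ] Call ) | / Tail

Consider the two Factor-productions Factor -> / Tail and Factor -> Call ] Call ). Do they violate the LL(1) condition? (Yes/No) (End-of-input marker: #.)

Yes

FIRST(/ Tail) = { / } and FIRST(Call ] Call )) = { ), /, num }.
Both contain /, so the two alternatives are not disjoint — LL(1) conflict.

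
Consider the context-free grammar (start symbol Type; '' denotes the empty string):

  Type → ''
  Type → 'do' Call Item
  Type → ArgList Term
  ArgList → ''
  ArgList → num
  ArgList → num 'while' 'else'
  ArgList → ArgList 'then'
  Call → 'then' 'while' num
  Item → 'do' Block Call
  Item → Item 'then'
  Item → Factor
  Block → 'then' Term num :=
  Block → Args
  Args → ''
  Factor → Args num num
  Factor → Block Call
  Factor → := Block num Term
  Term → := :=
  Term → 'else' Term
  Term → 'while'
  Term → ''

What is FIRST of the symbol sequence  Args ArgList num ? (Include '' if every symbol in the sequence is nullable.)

Add FIRST(Args)\{''} = {  }; Args is nullable, continue.
Add FIRST(ArgList)\{''} = { 'then', num }; ArgList is nullable, continue.
num is a terminal; add {num} and stop.

{ 'then', num }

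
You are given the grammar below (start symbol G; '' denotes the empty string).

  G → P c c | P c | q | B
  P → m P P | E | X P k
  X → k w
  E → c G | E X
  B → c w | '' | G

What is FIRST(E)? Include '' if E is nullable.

{ c }

E → c G contributes {c}.
From E → E X: add FIRST(E) = { c }.
Union: FIRST(E) = { c }.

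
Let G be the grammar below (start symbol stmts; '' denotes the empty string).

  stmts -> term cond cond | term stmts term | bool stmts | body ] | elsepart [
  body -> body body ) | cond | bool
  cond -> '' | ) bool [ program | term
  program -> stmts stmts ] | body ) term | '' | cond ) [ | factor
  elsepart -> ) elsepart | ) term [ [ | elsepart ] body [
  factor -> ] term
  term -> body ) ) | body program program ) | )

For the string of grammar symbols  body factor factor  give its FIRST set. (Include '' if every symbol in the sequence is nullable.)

{ ), ], bool }

Add FIRST(body)\{''} = { ), ], bool }; body is nullable, continue.
Add FIRST(factor) = { ] }; factor is not nullable, stop.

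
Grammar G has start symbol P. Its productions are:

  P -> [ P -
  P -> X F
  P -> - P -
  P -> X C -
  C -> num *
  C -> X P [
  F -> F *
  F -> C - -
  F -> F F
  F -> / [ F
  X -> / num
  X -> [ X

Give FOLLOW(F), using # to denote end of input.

In P -> X F: F is at the end, add FOLLOW(P) = { #, -, [ }.
In F -> F *: add FIRST(*) = { * }.
In F -> F F: add FIRST(F) = { /, [, num }.
In F -> F F: F is at the end, add FOLLOW(F) = { #, *, -, /, [, num }.
In F -> / [ F: F is at the end, add FOLLOW(F) = { #, *, -, /, [, num }.
Union: FOLLOW(F) = { #, *, -, /, [, num }.

{ #, *, -, /, [, num }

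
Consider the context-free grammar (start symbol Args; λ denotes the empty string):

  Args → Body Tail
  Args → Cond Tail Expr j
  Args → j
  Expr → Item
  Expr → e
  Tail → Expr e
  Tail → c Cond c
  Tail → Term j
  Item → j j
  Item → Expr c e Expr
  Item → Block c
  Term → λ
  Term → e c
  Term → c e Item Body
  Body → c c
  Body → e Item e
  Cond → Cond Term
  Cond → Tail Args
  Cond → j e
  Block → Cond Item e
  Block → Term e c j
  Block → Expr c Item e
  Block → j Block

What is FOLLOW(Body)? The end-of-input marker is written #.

In Args → Body Tail: add FIRST(Tail) = { c, e, j }.
In Term → c e Item Body: Body is at the end, add FOLLOW(Term) = { c, e, j }.
Union: FOLLOW(Body) = { c, e, j }.

{ c, e, j }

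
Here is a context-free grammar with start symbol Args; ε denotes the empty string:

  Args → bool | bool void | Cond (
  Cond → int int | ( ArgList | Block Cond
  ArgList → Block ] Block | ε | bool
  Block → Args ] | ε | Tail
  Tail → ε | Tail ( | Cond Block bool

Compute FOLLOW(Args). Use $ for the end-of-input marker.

{ $, ] }

Args is the start symbol, so $ ∈ FOLLOW(Args).
In Block → Args ]: add FIRST(]) = { ] }.
Union: FOLLOW(Args) = { $, ] }.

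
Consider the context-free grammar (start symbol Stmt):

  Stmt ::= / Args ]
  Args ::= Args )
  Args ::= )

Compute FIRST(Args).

From Args ::= Args ): add FIRST(Args) = { ) }.
Args ::= ) contributes {)}.
Union: FIRST(Args) = { ) }.

{ ) }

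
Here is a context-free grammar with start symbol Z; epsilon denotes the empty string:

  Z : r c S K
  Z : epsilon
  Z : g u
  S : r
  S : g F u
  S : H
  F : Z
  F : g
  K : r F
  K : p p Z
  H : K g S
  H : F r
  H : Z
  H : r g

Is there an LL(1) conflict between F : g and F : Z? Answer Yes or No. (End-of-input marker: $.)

FIRST(g) = { g } and FIRST(Z) = { g, r, epsilon }.
Both contain g, so the two alternatives are not disjoint — LL(1) conflict.

Yes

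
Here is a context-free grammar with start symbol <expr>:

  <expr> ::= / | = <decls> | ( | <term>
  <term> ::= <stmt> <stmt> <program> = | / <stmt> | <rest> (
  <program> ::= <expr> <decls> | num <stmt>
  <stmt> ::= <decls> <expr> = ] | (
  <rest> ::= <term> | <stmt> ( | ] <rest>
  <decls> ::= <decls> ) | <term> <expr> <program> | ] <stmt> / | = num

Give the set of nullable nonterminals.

{ } (none)

No nonterminal has an empty production or an RHS whose symbols are all nullable.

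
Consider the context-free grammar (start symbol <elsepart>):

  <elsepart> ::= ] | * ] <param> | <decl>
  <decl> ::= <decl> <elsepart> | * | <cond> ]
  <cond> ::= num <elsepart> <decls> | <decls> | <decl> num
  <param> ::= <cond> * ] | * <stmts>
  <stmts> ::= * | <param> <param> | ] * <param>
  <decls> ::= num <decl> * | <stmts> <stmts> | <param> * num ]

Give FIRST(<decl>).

From <decl> ::= <decl> <elsepart>: add FIRST(<decl>) = { *, ], num }.
<decl> ::= * contributes {*}.
From <decl> ::= <cond> ]: add FIRST(<cond>) = { *, ], num }.
Union: FIRST(<decl>) = { *, ], num }.

{ *, ], num }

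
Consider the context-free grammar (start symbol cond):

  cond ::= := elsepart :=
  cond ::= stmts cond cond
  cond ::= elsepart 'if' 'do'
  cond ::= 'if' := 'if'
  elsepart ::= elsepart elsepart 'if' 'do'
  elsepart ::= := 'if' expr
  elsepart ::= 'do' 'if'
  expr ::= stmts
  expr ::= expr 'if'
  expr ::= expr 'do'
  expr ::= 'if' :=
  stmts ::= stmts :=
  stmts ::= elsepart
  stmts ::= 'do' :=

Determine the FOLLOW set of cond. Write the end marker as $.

{ $, 'do', 'if', := }

cond is the start symbol, so $ ∈ FOLLOW(cond).
In cond ::= stmts cond cond: add FIRST(cond) = { 'do', 'if', := }.
In cond ::= stmts cond cond: cond is at the end, add FOLLOW(cond) = { $, 'do', 'if', := }.
Union: FOLLOW(cond) = { $, 'do', 'if', := }.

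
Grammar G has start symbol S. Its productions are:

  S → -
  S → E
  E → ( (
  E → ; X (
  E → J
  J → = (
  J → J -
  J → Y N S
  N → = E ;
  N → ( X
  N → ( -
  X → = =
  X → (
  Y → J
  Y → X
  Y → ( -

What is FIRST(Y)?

{ (, = }

From Y → J: add FIRST(J) = { (, = }.
From Y → X: add FIRST(X) = { (, = }.
Y → ( - contributes {(}.
Union: FIRST(Y) = { (, = }.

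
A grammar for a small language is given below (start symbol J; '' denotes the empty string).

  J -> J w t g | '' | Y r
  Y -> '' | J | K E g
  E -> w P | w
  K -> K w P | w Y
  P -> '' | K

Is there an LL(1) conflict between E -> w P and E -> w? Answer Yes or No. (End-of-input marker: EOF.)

FIRST(w P) = { w } and FIRST(w) = { w }.
Both contain w, so the two alternatives are not disjoint — LL(1) conflict.

Yes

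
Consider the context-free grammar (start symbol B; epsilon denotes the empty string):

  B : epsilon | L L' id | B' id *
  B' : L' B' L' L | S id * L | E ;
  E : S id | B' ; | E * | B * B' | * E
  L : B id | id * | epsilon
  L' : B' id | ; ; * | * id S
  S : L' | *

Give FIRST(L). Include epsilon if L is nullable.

{ *, ;, id, epsilon }

From L : B id: B nullable, take FIRST(B) ∪ {id} = { *, ;, id }.
L : id * contributes {id}.
L : epsilon contributes epsilon.
Union: FIRST(L) = { *, ;, id, epsilon }.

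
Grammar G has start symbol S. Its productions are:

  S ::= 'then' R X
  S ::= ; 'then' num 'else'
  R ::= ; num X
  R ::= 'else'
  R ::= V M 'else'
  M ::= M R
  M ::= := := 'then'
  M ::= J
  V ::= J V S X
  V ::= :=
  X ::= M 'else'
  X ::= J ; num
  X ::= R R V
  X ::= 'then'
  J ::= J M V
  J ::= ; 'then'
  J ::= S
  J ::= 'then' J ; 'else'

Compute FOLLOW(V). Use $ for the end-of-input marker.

In R ::= V M 'else': add FIRST(M 'else') = { 'then', :=, ; }.
In V ::= J V S X: add FIRST(S X) = { 'then', ; }.
In X ::= R R V: V is at the end, add FOLLOW(X) = { $, 'else', 'then', :=, ; }.
In J ::= J M V: V is at the end, add FOLLOW(J) = { 'else', 'then', :=, ; }.
Union: FOLLOW(V) = { $, 'else', 'then', :=, ; }.

{ $, 'else', 'then', :=, ; }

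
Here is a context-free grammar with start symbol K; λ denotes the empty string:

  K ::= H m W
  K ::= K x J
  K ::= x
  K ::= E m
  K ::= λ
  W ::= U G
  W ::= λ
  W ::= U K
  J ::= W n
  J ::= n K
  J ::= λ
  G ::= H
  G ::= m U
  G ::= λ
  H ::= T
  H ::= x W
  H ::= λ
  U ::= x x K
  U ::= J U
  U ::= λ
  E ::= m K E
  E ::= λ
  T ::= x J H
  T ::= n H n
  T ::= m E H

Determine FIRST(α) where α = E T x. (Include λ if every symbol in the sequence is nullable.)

{ m, n, x }

Add FIRST(E)\{λ} = { m }; E is nullable, continue.
Add FIRST(T) = { m, n, x }; T is not nullable, stop.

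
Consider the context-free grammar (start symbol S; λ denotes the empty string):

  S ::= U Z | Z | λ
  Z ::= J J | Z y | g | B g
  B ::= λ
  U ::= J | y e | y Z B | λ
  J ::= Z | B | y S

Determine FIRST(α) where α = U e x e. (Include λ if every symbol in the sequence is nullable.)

{ e, g, y }

Add FIRST(U)\{λ} = { g, y }; U is nullable, continue.
e is a terminal; add {e} and stop.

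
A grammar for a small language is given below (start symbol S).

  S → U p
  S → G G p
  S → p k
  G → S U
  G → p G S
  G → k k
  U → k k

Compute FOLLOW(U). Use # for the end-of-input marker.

{ k, p }

In S → U p: add FIRST(p) = { p }.
In G → S U: U is at the end, add FOLLOW(G) = { k, p }.
Union: FOLLOW(U) = { k, p }.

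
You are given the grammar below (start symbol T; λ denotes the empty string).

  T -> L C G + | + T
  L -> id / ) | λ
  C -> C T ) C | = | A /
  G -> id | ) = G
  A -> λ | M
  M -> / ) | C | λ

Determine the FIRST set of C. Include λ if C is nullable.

From C -> C T ) C: add FIRST(C) = { /, = }.
C -> = contributes {=}.
From C -> A /: A nullable, take FIRST(A) ∪ {/} = { /, = }.
Union: FIRST(C) = { /, = }.

{ /, = }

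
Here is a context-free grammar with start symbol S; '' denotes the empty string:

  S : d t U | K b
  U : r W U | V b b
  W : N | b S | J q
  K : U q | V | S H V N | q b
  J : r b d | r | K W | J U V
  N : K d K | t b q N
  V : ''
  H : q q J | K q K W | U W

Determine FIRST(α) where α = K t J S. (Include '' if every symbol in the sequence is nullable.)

{ b, d, q, r, t }

Add FIRST(K)\{''} = { b, d, q, r }; K is nullable, continue.
t is a terminal; add {t} and stop.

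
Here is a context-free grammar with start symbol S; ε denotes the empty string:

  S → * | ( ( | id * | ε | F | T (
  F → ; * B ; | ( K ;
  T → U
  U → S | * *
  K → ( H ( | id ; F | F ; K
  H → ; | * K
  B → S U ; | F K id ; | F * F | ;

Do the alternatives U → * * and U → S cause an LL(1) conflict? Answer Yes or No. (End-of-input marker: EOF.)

Yes

FIRST(* *) = { * } and FIRST(S) = { (, *, ;, id, ε }.
Both contain *, so the two alternatives are not disjoint — LL(1) conflict.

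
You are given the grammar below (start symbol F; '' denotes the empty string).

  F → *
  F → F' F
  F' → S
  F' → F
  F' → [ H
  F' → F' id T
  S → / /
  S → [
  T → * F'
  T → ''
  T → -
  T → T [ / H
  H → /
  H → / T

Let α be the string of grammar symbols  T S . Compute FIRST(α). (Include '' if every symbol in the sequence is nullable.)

Add FIRST(T)\{''} = { *, -, [ }; T is nullable, continue.
Add FIRST(S) = { /, [ }; S is not nullable, stop.

{ *, -, /, [ }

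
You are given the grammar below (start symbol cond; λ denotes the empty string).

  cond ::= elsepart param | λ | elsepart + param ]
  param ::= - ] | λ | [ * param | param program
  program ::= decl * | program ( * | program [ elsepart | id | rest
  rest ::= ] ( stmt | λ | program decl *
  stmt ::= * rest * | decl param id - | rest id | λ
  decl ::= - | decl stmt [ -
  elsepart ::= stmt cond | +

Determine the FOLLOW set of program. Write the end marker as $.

{ $, (, +, -, [, ], id }

In param ::= param program: program is at the end, add FOLLOW(param) = { $, (, +, -, [, ], id }.
In program ::= program ( *: add FIRST(( *) = { ( }.
In program ::= program [ elsepart: add FIRST([ elsepart) = { [ }.
In rest ::= program decl *: add FIRST(decl *) = { - }.
Union: FOLLOW(program) = { $, (, +, -, [, ], id }.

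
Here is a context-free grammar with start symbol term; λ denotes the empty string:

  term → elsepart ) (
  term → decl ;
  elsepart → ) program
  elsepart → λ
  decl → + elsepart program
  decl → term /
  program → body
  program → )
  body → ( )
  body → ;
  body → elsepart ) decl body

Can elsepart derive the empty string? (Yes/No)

elsepart has an λ-production, so elsepart ⇒ λ.

Yes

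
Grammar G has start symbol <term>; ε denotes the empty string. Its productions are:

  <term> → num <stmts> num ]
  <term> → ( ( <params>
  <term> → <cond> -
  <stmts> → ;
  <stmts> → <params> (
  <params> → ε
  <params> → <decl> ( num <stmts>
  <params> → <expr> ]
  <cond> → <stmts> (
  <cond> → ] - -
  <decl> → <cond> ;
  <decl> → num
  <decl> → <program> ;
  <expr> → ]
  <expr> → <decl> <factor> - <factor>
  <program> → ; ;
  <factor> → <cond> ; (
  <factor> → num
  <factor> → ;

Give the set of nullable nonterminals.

Directly nullable (have an ε-production): <params>.
No other nonterminal has a production whose RHS symbols are all nullable.

{ <params> }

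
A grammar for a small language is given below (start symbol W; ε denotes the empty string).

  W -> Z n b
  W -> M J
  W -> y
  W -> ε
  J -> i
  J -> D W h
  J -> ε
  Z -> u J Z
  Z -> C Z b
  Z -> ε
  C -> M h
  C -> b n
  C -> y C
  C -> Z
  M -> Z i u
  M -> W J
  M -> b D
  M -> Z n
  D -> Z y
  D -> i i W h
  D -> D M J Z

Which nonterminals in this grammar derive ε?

{ C, J, M, W, Z }

Directly nullable (have an ε-production): W, J, Z.
M -> W J with every symbol nullable, so M is nullable.
C -> Z with every symbol nullable, so C is nullable.
No other nonterminal has a production whose RHS symbols are all nullable.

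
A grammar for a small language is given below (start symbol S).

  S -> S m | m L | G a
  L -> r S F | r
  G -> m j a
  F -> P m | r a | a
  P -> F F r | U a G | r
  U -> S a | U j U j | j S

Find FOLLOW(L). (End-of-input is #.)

In S -> m L: L is at the end, add FOLLOW(S) = { #, a, j, m, r }.
Union: FOLLOW(L) = { #, a, j, m, r }.

{ #, a, j, m, r }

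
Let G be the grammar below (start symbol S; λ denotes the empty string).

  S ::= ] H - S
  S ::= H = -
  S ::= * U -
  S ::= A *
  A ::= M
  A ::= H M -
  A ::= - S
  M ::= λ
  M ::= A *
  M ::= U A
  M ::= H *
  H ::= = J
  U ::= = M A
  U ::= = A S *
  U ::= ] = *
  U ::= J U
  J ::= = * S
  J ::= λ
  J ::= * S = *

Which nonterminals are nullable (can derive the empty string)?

Directly nullable (have an λ-production): M, J.
A ::= M with every symbol nullable, so A is nullable.
No other nonterminal has a production whose RHS symbols are all nullable.

{ A, J, M }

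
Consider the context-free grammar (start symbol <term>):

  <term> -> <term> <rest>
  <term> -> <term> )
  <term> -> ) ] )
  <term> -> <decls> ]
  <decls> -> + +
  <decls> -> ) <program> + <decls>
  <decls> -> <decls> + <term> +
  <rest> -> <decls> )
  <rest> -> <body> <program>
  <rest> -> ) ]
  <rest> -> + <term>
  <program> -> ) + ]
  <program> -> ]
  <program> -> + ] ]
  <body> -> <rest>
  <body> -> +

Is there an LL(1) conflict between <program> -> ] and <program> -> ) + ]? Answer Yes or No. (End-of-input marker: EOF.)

FIRST(]) = { ] } and FIRST() + ]) = { ) }.
The FIRST sets are disjoint and neither alternative is nullable — no conflict.

No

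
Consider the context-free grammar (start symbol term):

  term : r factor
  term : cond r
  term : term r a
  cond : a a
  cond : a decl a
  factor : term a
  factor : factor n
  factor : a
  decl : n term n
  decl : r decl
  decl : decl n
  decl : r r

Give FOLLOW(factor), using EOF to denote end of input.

{ EOF, a, n, r }

In term : r factor: factor is at the end, add FOLLOW(term) = { EOF, a, n, r }.
In factor : factor n: add FIRST(n) = { n }.
Union: FOLLOW(factor) = { EOF, a, n, r }.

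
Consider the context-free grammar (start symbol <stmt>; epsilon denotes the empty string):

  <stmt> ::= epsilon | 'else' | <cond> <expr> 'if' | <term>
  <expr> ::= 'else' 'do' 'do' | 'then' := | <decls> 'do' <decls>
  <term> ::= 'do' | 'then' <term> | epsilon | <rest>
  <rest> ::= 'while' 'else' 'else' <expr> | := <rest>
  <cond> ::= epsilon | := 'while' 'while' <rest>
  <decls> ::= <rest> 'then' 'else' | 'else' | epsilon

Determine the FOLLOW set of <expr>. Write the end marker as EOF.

In <stmt> ::= <cond> <expr> 'if': add FIRST('if') = { 'if' }.
In <rest> ::= 'while' 'else' 'else' <expr>: <expr> is at the end, add FOLLOW(<rest>) = { EOF, 'do', 'else', 'then', 'while', := }.
Union: FOLLOW(<expr>) = { EOF, 'do', 'else', 'if', 'then', 'while', := }.

{ EOF, 'do', 'else', 'if', 'then', 'while', := }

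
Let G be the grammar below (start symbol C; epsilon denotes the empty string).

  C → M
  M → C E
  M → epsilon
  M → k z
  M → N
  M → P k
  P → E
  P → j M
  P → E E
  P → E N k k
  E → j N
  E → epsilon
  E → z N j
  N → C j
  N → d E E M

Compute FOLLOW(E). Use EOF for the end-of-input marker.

{ EOF, d, j, k, z }

In M → C E: E is at the end, add FOLLOW(M) = { EOF, d, j, k, z }.
In P → E: E is at the end, add FOLLOW(P) = { k }.
In P → E E: add FIRST(E)\{epsilon} = { j, z }.
  Since E is nullable, also add FOLLOW(P) = { k }.
In P → E E: E is at the end, add FOLLOW(P) = { k }.
In P → E N k k: add FIRST(N k k) = { d, j, k, z }.
In N → d E E M: add FIRST(E M)\{epsilon} = { d, j, k, z }.
  Since E M is nullable, also add FOLLOW(N) = { EOF, d, j, k, z }.
In N → d E E M: add FIRST(M)\{epsilon} = { d, j, k, z }.
  Since M is nullable, also add FOLLOW(N) = { EOF, d, j, k, z }.
Union: FOLLOW(E) = { EOF, d, j, k, z }.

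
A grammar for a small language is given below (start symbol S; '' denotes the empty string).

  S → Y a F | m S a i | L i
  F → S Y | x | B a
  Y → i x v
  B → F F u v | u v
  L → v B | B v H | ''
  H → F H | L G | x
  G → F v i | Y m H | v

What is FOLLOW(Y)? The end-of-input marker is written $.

In S → Y a F: add FIRST(a F) = { a }.
In F → S Y: Y is at the end, add FOLLOW(F) = { $, a, i, m, u, v, x }.
In G → Y m H: add FIRST(m H) = { m }.
Union: FOLLOW(Y) = { $, a, i, m, u, v, x }.

{ $, a, i, m, u, v, x }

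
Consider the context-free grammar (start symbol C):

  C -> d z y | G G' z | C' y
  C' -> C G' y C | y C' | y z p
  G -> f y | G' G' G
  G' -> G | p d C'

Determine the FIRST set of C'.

From C' -> C G' y C: add FIRST(C) = { d, f, p, y }.
C' -> y C' contributes {y}.
C' -> y z p contributes {y}.
Union: FIRST(C') = { d, f, p, y }.

{ d, f, p, y }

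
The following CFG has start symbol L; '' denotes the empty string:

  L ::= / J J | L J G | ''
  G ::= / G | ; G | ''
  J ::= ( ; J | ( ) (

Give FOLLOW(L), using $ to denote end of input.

L is the start symbol, so $ ∈ FOLLOW(L).
In L ::= L J G: add FIRST(J G) = { ( }.
Union: FOLLOW(L) = { $, ( }.

{ $, ( }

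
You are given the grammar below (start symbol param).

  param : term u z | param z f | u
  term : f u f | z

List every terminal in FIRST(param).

From param : term u z: add FIRST(term) = { f, z }.
From param : param z f: add FIRST(param) = { f, u, z }.
param : u contributes {u}.
Union: FIRST(param) = { f, u, z }.

{ f, u, z }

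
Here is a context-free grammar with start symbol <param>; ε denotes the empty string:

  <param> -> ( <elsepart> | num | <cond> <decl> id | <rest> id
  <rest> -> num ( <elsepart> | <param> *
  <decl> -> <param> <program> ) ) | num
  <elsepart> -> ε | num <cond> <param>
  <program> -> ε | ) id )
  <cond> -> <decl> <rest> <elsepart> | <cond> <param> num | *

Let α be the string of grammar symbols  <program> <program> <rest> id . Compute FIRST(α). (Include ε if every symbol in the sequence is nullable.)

Add FIRST(<program>)\{ε} = { ) }; <program> is nullable, continue.
Add FIRST(<program>)\{ε} = { ) }; <program> is nullable, continue.
Add FIRST(<rest>) = { (, *, num }; <rest> is not nullable, stop.

{ (, ), *, num }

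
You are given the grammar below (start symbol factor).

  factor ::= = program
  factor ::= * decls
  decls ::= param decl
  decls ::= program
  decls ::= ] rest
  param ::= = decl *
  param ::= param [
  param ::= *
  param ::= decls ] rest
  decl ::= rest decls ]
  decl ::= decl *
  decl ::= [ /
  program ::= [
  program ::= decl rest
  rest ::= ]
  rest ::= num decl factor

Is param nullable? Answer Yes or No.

No

No nonterminal in this grammar is nullable.
No production of param has an RHS whose symbols are all nullable, so param is not nullable.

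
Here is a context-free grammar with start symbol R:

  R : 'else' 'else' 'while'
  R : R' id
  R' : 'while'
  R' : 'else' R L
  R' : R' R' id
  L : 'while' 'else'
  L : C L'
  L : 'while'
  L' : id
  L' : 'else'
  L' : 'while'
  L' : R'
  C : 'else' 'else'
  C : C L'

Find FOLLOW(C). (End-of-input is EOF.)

{ 'else', 'while', id }

In L : C L': add FIRST(L') = { 'else', 'while', id }.
In C : C L': add FIRST(L') = { 'else', 'while', id }.
Union: FOLLOW(C) = { 'else', 'while', id }.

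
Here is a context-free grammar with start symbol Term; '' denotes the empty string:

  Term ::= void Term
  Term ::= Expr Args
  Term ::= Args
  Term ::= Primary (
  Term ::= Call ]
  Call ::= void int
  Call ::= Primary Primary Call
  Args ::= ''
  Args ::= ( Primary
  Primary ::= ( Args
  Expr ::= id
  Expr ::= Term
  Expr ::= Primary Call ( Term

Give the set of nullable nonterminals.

{ Args, Expr, Term }

Directly nullable (have an ''-production): Args.
Term ::= Expr Args with every symbol nullable, so Term is nullable.
Expr ::= Term with every symbol nullable, so Expr is nullable.
No other nonterminal has a production whose RHS symbols are all nullable.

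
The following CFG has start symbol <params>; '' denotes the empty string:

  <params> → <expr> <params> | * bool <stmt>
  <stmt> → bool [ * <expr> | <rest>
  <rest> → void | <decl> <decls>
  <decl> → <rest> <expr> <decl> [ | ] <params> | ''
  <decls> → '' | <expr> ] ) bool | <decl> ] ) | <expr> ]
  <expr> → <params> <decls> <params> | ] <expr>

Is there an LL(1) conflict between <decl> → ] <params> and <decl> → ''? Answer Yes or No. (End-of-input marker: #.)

FIRST(] <params>) = { ] } and FIRST('') = { '' }.
The second alternative is nullable and FOLLOW(<decl>) = { #, *, [, ], void } shares ] with FIRST of the first — conflict.

Yes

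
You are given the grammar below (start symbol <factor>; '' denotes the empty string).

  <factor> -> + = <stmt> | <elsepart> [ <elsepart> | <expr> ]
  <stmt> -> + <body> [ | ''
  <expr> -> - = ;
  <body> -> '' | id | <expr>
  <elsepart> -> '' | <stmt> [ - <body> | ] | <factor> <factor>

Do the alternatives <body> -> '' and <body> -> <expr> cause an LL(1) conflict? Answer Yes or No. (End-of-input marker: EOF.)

FIRST('') = { '' } and FIRST(<expr>) = { - }.
The first alternative is nullable and FOLLOW(<body>) = { EOF, +, -, [, ] } shares - with FIRST of the second — conflict.

Yes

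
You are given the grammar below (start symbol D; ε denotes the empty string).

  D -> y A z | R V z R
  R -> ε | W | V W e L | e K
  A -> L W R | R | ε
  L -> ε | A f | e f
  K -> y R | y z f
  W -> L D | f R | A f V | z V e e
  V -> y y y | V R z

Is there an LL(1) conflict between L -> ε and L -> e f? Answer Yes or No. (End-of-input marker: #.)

Yes

FIRST(ε) = { ε } and FIRST(e f) = { e }.
The first alternative is nullable and FOLLOW(L) = { #, e, f, y, z } shares e with FIRST of the second — conflict.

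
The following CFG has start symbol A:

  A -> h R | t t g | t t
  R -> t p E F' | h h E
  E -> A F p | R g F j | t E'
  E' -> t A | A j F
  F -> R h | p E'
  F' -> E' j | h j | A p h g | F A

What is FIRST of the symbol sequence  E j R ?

{ h, t }

Add FIRST(E) = { h, t }; E is not nullable, stop.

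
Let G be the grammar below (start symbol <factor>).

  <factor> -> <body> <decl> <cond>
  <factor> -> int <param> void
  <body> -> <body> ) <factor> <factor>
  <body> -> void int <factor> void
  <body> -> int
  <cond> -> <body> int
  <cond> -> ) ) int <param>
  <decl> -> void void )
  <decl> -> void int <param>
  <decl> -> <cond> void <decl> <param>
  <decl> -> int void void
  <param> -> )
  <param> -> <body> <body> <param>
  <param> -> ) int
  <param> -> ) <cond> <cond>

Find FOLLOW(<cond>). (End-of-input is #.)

In <factor> -> <body> <decl> <cond>: <cond> is at the end, add FOLLOW(<factor>) = { #, ), int, void }.
In <decl> -> <cond> void <decl> <param>: add FIRST(void <decl> <param>) = { void }.
In <param> -> ) <cond> <cond>: add FIRST(<cond>) = { ), int, void }.
In <param> -> ) <cond> <cond>: <cond> is at the end, add FOLLOW(<param>) = { #, ), int, void }.
Union: FOLLOW(<cond>) = { #, ), int, void }.

{ #, ), int, void }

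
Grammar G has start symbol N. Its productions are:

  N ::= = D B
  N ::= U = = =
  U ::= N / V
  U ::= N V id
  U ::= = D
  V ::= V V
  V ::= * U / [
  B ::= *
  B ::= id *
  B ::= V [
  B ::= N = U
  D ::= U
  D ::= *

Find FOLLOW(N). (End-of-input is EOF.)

N is the start symbol, so EOF ∈ FOLLOW(N).
In U ::= N / V: add FIRST(/ V) = { / }.
In U ::= N V id: add FIRST(V id) = { * }.
In B ::= N = U: add FIRST(= U) = { = }.
Union: FOLLOW(N) = { EOF, *, /, = }.

{ EOF, *, /, = }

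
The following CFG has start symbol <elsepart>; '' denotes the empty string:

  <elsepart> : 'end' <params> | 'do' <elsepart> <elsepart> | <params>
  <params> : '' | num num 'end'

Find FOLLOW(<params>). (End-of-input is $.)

{ $, 'do', 'end', num }

In <elsepart> : 'end' <params>: <params> is at the end, add FOLLOW(<elsepart>) = { $, 'do', 'end', num }.
In <elsepart> : <params>: <params> is at the end, add FOLLOW(<elsepart>) = { $, 'do', 'end', num }.
Union: FOLLOW(<params>) = { $, 'do', 'end', num }.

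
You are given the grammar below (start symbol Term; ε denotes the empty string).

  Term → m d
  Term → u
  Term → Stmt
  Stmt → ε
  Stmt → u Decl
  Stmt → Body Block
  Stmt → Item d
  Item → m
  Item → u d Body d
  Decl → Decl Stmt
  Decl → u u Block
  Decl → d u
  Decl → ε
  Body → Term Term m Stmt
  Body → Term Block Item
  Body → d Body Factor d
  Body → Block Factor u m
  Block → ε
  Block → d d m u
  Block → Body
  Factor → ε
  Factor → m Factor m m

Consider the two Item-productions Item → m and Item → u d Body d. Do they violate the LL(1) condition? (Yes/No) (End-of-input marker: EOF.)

No

FIRST(m) = { m } and FIRST(u d Body d) = { u }.
The FIRST sets are disjoint and neither alternative is nullable — no conflict.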